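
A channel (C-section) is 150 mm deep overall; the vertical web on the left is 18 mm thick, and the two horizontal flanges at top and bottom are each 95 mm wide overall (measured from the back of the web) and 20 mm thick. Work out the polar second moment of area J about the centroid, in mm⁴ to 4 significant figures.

J ≈ 2.302 × 10⁷ mm⁴

Decompose the section into non-overlapping parts with the origin at the bottom-left of its bounding rectangle.
Web: 18 × 150, A = 2 700 mm², y = 75 mm, Ī = 5 062 500 mm⁴.
Top flange (beyond web): 77 × 20, A = 1 540 mm², y = 140 mm, Ī = 51333.3 mm⁴.
Bottom flange (beyond web): 77 × 20, A = 1 540 mm², y = 10 mm, Ī = 51333.3 mm⁴.
By symmetry the centroid is at mid-height, ȳ = 75 mm.
Transfer each piece to the centroidal x-axis using Ī + A·d² with d = y − 75:
  web: d = 0 mm → contributes +5 062 500 mm⁴
  top flange (beyond web): d = 65 mm → contributes +6 557 833 mm⁴
  bottom flange (beyond web): d = -65 mm → contributes +6 557 833 mm⁴
Total I = 18 178 167 mm⁴.
For the y-axis: x̄ = 34.3114 mm.
Repeating about the centroidal y-axis gives I_y = 4 840 866 mm⁴.
Polar second moment: J = I_x + I_y = 23 019 033 mm⁴.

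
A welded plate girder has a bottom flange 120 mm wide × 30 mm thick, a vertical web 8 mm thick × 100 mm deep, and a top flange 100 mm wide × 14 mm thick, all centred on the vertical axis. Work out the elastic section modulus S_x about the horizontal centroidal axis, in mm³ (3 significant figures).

S_x ≈ 1.83 × 10⁵ mm³

Split into non-overlapping primitives; take the origin at the lower-left of the bounding box.
Bottom plate: 120 × 30, A = 3 600 mm², y = 15 mm, Ī = 270 000 mm⁴.
Web plate: 8 × 100, A = 800 mm², y = 80 mm, Ī = 666 667 mm⁴.
Top plate: 100 × 14, A = 1 400 mm², y = 137 mm, Ī = 22 867 mm⁴.
Centroid: ȳ = ΣA·y / ΣA = 53.414 mm.
Transfer each piece to the horizontal centroidal axis using Ī + A·d² with d = y − 53.414:
  bottom plate: d = -38.414 mm → contributes +5 582 230 mm⁴
  web plate: d = 26.586 mm → contributes +1 232 128 mm⁴
  top plate: d = 83.586 mm → contributes +9 804 182 mm⁴
Total I = 16 618 540 mm⁴.
Extreme fibre distance c = 90.586 mm; S = I/c = 183 456 mm³.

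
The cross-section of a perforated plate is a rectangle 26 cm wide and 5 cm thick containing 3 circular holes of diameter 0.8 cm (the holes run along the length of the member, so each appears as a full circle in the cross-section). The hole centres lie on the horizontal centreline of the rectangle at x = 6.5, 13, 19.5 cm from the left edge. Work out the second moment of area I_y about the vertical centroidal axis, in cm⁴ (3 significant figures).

Treat the section as a set of non-overlapping primitives; coordinates are from the bounding-box lower-left.
Plate: 26 × 5, A = 130 cm², x = 13 cm, Ī = 7323.3 cm⁴.
Hole 1 (subtracted): ⌀0.8, A = 0.50265 cm², x = 6.5 cm, Ī = 0.020106 cm⁴.
Hole 2 (subtracted): ⌀0.8, A = 0.50265 cm², x = 13 cm, Ī = 0.020106 cm⁴.
Hole 3 (subtracted): ⌀0.8, A = 0.50265 cm², x = 19.5 cm, Ī = 0.020106 cm⁴.
By symmetry the centroid is at mid-width, x̄ = 13 cm.
Transfer each piece to the vertical centroidal axis using Ī + A·d² with d = x − 13:
  plate: d = 0 cm → contributes +7323.3 cm⁴
  hole 1: d = -6.5 cm → contributes −21.257 cm⁴
  hole 2: d = 0 cm → contributes −0.020106 cm⁴
  hole 3: d = 6.5 cm → contributes −21.257 cm⁴
Total I = 7280.8 cm⁴.

I_y ≈ 7280 cm⁴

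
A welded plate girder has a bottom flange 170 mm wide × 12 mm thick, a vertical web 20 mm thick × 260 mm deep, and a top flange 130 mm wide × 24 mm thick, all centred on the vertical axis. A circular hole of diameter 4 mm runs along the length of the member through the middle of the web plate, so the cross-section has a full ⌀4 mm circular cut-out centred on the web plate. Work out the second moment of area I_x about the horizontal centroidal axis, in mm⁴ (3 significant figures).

Treat the section as a set of non-overlapping primitives; coordinates are from the bounding-box lower-left.
Bottom plate: 170 × 12, A = 2 040 mm², y = 6 mm, Ī = 24 480 mm⁴.
Web plate: 20 × 260, A = 5 200 mm², y = 142 mm, Ī = 29 293 333 mm⁴.
Top plate: 130 × 24, A = 3 120 mm², y = 284 mm, Ī = 149 760 mm⁴.
Hole (subtracted): ⌀4, A = 12.566 mm², y = 142 mm, Ī = 12.566 mm⁴.
Centroid: ȳ = ΣA·y / ΣA = 158 mm.
Transfer each piece to the horizontal centroidal axis using Ī + A·d² with d = y − 158:
  bottom plate: d = -152 mm → contributes +47 159 101 mm⁴
  web plate: d = -16.004 mm → contributes +30 625 194 mm⁴
  top plate: d = 126 mm → contributes +49 679 760 mm⁴
  hole: d = -16.004 mm → contributes −3231.2 mm⁴
Total I = 127 460 824 mm⁴.

I_x ≈ 1.27 × 10⁸ mm⁴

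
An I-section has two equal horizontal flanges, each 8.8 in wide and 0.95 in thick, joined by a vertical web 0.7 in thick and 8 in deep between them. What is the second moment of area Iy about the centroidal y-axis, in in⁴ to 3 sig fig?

Split into non-overlapping primitives; take the origin at the lower-left of the bounding box.
Bottom flange: 8.8 × 0.95, A = 8.36 in², x = 4.4 in, Ī = 53.95 in⁴.
Web: 0.7 × 8, A = 5.6 in², x = 4.4 in, Ī = 0.22867 in⁴.
Top flange: 8.8 × 0.95, A = 8.36 in², x = 4.4 in, Ī = 53.95 in⁴.
By symmetry the centroid is at mid-width, x̄ = 4.4 in.
All pieces are centred on the centroidal y-axis, so I = ΣĪ = 108.13 in⁴.

Iy ≈ 108 in⁴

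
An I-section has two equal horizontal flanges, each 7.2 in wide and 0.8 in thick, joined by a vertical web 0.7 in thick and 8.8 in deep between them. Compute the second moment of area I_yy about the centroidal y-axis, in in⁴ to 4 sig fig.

Decompose the section into non-overlapping parts with the origin at the bottom-left of its bounding rectangle.
Bottom flange: 7.2 × 0.8, A = 5.76 in², x = 3.6 in, Ī = 24.8832 in⁴.
Web: 0.7 × 8.8, A = 6.16 in², x = 3.6 in, Ī = 0.251533 in⁴.
Top flange: 7.2 × 0.8, A = 5.76 in², x = 3.6 in, Ī = 24.8832 in⁴.
By symmetry the centroid is at mid-width, x̄ = 3.6 in.
All pieces are centred on the centroidal y-axis, so I = ΣĪ = 50.0179 in⁴.

I_yy ≈ 50.02 in⁴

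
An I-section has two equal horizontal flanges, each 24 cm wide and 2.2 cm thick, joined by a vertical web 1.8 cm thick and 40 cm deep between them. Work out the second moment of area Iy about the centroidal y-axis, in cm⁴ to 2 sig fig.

Iy ≈ 5100 cm⁴

Treat the section as a set of non-overlapping primitives; coordinates are from the bounding-box lower-left.
Bottom flange: 24 × 2.2, A = 52.8 cm², x = 12 cm, Ī = 2 534 cm⁴.
Web: 1.8 × 40, A = 72 cm², x = 12 cm, Ī = 19.44 cm⁴.
Top flange: 24 × 2.2, A = 52.8 cm², x = 12 cm, Ī = 2 534 cm⁴.
By symmetry the centroid is at mid-width, x̄ = 12 cm.
All pieces are centred on the centroidal y-axis, so I = ΣĪ = 5 088 cm⁴.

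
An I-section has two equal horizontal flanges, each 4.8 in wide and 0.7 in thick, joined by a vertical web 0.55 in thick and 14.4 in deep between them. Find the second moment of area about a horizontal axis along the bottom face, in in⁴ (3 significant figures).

I_base ≈ 1430 in⁴

Break the section into simple shapes (no overlaps), measuring from the bottom-left corner of the bounding box.
Bottom flange: 4.8 × 0.7, A = 3.36 in², y = 0.35 in, Ī = 0.1372 in⁴.
Web: 0.55 × 14.4, A = 7.92 in², y = 7.9 in, Ī = 136.86 in⁴.
Top flange: 4.8 × 0.7, A = 3.36 in², y = 15.45 in, Ī = 0.1372 in⁴.
Transfer each piece to the bottom edge using Ī + A·d² with d = y − 0:
  bottom flange: d = 0.35 in → contributes +0.5488 in⁴
  web: d = 7.9 in → contributes +631.14 in⁴
  top flange: d = 15.45 in → contributes +802.18 in⁴
Total I = 1433.9 in⁴.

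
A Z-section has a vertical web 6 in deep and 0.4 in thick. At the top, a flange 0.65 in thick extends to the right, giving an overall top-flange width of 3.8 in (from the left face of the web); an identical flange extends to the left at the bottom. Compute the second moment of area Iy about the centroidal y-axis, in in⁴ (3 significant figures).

Treat the section as a set of non-overlapping primitives; coordinates are from the bounding-box lower-left.
Web: 0.4 × 6, A = 2.4 in², x = 3.6 in, Ī = 0.032 in⁴.
Top flange (beyond web): 3.4 × 0.65, A = 2.21 in², x = 5.5 in, Ī = 2.129 in⁴.
Bottom flange (beyond web): 3.4 × 0.65, A = 2.21 in², x = 1.7 in, Ī = 2.129 in⁴.
Centroid: x̄ = ΣA·x / ΣA = 3.6 in.
Transfer each piece to the centroidal y-axis using Ī + A·d² with d = x − 3.6:
  web: d = 0 in → contributes +0.032 in⁴
  top flange (beyond web): d = 1.9 in → contributes +10.107 in⁴
  bottom flange (beyond web): d = -1.9 in → contributes +10.107 in⁴
Total I = 20.246 in⁴.

Iy ≈ 20.2 in⁴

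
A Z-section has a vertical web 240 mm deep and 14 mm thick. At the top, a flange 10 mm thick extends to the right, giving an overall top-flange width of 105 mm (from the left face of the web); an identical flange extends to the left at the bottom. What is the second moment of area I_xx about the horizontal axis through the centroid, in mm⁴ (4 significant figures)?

Decompose the section into non-overlapping parts with the origin at the bottom-left of its bounding rectangle.
Web: 14 × 240, A = 3 360 mm², y = 120 mm, Ī = 16 128 000 mm⁴.
Top flange (beyond web): 91 × 10, A = 910 mm², y = 235 mm, Ī = 7583.33 mm⁴.
Bottom flange (beyond web): 91 × 10, A = 910 mm², y = 5 mm, Ī = 7583.33 mm⁴.
Centroid: ȳ = ΣA·y / ΣA = 120 mm.
Transfer each piece to the horizontal axis through the centroid using Ī + A·d² with d = y − 120:
  web: d = 0 mm → contributes +16 128 000 mm⁴
  top flange (beyond web): d = 115 mm → contributes +12 042 333 mm⁴
  bottom flange (beyond web): d = -115 mm → contributes +12 042 333 mm⁴
Total I = 40 212 667 mm⁴.

I_xx ≈ 4.021 × 10⁷ mm⁴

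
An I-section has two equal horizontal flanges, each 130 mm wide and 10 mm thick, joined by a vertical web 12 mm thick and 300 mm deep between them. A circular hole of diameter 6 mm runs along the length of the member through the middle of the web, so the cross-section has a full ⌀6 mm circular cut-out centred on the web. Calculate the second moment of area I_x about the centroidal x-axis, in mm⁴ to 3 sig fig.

I_x ≈ 8.95 × 10⁷ mm⁴

Split into non-overlapping primitives; take the origin at the lower-left of the bounding box.
Bottom flange: 130 × 10, A = 1 300 mm², y = 5 mm, Ī = 10 833 mm⁴.
Web: 12 × 300, A = 3 600 mm², y = 160 mm, Ī = 27 000 000 mm⁴.
Top flange: 130 × 10, A = 1 300 mm², y = 315 mm, Ī = 10 833 mm⁴.
Hole (subtracted): ⌀6, A = 28.274 mm², y = 160 mm, Ī = 63.617 mm⁴.
By symmetry the centroid is at mid-height, ȳ = 160 mm.
Transfer each piece to the centroidal x-axis using Ī + A·d² with d = y − 160:
  bottom flange: d = -155 mm → contributes +31 243 333 mm⁴
  web: d = 0 mm → contributes +27 000 000 mm⁴
  top flange: d = 155 mm → contributes +31 243 333 mm⁴
  hole: d = 0 mm → contributes −63.617 mm⁴
Total I = 89 486 603 mm⁴.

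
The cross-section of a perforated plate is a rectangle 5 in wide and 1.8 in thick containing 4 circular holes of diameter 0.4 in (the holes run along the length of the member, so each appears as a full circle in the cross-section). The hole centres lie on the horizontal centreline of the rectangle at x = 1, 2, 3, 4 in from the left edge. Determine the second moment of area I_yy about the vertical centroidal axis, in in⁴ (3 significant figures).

I_yy ≈ 18.1 in⁴

Decompose the section into non-overlapping parts with the origin at the bottom-left of its bounding rectangle.
Plate: 5 × 1.8, A = 9 in², x = 2.5 in, Ī = 18.75 in⁴.
Hole 1 (subtracted): ⌀0.4, A = 0.12566 in², x = 1 in, Ī = 0.0012566 in⁴.
Hole 2 (subtracted): ⌀0.4, A = 0.12566 in², x = 2 in, Ī = 0.0012566 in⁴.
Hole 3 (subtracted): ⌀0.4, A = 0.12566 in², x = 3 in, Ī = 0.0012566 in⁴.
Hole 4 (subtracted): ⌀0.4, A = 0.12566 in², x = 4 in, Ī = 0.0012566 in⁴.
By symmetry the centroid is at mid-width, x̄ = 2.5 in.
Transfer each piece to the vertical centroidal axis using Ī + A·d² with d = x − 2.5:
  plate: d = 0 in → contributes +18.75 in⁴
  hole 1: d = -1.5 in → contributes −0.284 in⁴
  hole 2: d = -0.5 in → contributes −0.032673 in⁴
  hole 3: d = 0.5 in → contributes −0.032673 in⁴
  hole 4: d = 1.5 in → contributes −0.284 in⁴
Total I = 18.117 in⁴.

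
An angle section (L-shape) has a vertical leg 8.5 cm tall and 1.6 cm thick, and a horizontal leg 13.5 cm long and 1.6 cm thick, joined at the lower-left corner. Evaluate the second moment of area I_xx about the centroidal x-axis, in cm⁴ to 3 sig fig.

Break the section into simple shapes (no overlaps), measuring from the bottom-left corner of the bounding box.
Vertical leg: 1.6 × 8.5, A = 13.6 cm², y = 4.25 cm, Ī = 81.883 cm⁴.
Horizontal leg (remainder): 11.9 × 1.6, A = 19.04 cm², y = 0.8 cm, Ī = 4.0619 cm⁴.
Centroid: ȳ = ΣA·y / ΣA = 2.2375 cm.
Transfer each piece to the centroidal x-axis using Ī + A·d² with d = y − 2.2375:
  vertical leg: d = 2.0125 cm → contributes +136.97 cm⁴
  horizontal leg (remainder): d = -1.4375 cm → contributes +43.406 cm⁴
Total I = 180.37 cm⁴.

I_xx ≈ 180 cm⁴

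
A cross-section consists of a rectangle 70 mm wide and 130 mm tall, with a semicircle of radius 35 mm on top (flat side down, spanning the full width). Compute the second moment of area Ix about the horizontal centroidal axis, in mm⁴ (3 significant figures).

Ix ≈ 2.31 × 10⁷ mm⁴

Treat the section as a set of non-overlapping primitives; coordinates are from the bounding-box lower-left.
Rectangular body: 70 × 130, A = 9 100 mm², y = 65 mm, Ī = 12 815 833 mm⁴.
Semicircular cap: semicircle r = 35, A = 1924.2 mm², y = 144.85 mm, Ī = 164 704 mm⁴.
Centroid: ȳ = ΣA·y / ΣA = 78.938 mm.
Transfer each piece to the horizontal centroidal axis using Ī + A·d² with d = y − 78.938:
  rectangular body: d = -13.938 mm → contributes +14 583 724 mm⁴
  semicircular cap: d = 65.916 mm → contributes +8 525 371 mm⁴
Total I = 23 109 096 mm⁴.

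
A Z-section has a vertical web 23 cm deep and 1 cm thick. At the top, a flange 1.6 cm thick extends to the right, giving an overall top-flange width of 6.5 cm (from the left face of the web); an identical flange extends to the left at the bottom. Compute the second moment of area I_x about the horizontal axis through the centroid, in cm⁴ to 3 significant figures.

Split into non-overlapping primitives; take the origin at the lower-left of the bounding box.
Web: 1 × 23, A = 23 cm², y = 11.5 cm, Ī = 1013.9 cm⁴.
Top flange (beyond web): 5.5 × 1.6, A = 8.8 cm², y = 22.2 cm, Ī = 1.8773 cm⁴.
Bottom flange (beyond web): 5.5 × 1.6, A = 8.8 cm², y = 0.8 cm, Ī = 1.8773 cm⁴.
Centroid: ȳ = ΣA·y / ΣA = 11.5 cm.
Transfer each piece to the horizontal axis through the centroid using Ī + A·d² with d = y − 11.5:
  web: d = 0 cm → contributes +1013.9 cm⁴
  top flange (beyond web): d = 10.7 cm → contributes +1009.4 cm⁴
  bottom flange (beyond web): d = -10.7 cm → contributes +1009.4 cm⁴
Total I = 3032.7 cm⁴.

I_x ≈ 3030 cm⁴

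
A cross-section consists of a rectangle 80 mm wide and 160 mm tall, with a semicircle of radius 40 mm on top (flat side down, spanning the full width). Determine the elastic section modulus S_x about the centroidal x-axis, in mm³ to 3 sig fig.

Decompose the section into non-overlapping parts with the origin at the bottom-left of its bounding rectangle.
Rectangular body: 80 × 160, A = 12 800 mm², y = 80 mm, Ī = 27 306 667 mm⁴.
Semicircular cap: semicircle r = 40, A = 2513.3 mm², y = 176.98 mm, Ī = 280 978 mm⁴.
Centroid: ȳ = ΣA·y / ΣA = 95.916 mm.
Transfer each piece to the centroidal x-axis using Ī + A·d² with d = y − 95.916:
  rectangular body: d = -15.916 mm → contributes +30 549 218 mm⁴
  semicircular cap: d = 81.06 mm → contributes +16 795 155 mm⁴
Total I = 47 344 373 mm⁴.
Extreme fibre distance c = 104.08 mm; S = I/c = 454 868 mm³.

S_x ≈ 4.55 × 10⁵ mm³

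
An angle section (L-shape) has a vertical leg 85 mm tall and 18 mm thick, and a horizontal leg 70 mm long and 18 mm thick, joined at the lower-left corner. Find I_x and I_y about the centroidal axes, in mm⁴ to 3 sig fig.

I_x ≈ 1.60 × 10⁶ mm⁴, I_y ≈ 9.64 × 10⁵ mm⁴

Treat the section as a set of non-overlapping primitives; coordinates are from the bounding-box lower-left.
Vertical leg: 18 × 85, A = 1 530 mm², y = 42.5 mm, Ī = 921 188 mm⁴.
Horizontal leg (remainder): 52 × 18, A = 936 mm², y = 9 mm, Ī = 25 272 mm⁴.
Centroid: ȳ = ΣA·y / ΣA = 29.785 mm.
Transfer each piece to the centroidal x-axis using Ī + A·d² with d = y − 29.785:
  vertical leg: d = 12.715 mm → contributes +1 168 557 mm⁴
  horizontal leg (remainder): d = -20.785 mm → contributes +429 626 mm⁴
Total I = 1 598 184 mm⁴.
For the y-axis: x̄ = 22.285 mm.
Repeating about the centroidal y-axis gives I_y = 963 616 mm⁴.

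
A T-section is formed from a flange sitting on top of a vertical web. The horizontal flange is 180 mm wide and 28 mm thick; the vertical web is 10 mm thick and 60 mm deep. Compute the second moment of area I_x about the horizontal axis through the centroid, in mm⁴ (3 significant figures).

Decompose the section into non-overlapping parts with the origin at the bottom-left of its bounding rectangle.
Flange: 180 × 28, A = 5 040 mm², y = 74 mm, Ī = 329 280 mm⁴.
Web: 10 × 60, A = 600 mm², y = 30 mm, Ī = 180 000 mm⁴.
Centroid: ȳ = ΣA·y / ΣA = 69.319 mm.
Transfer each piece to the horizontal axis through the centroid using Ī + A·d² with d = y − 69.319:
  flange: d = 4.6809 mm → contributes +439 708 mm⁴
  web: d = -39.319 mm → contributes +1 107 597 mm⁴
Total I = 1 547 306 mm⁴.

I_x ≈ 1.55 × 10⁶ mm⁴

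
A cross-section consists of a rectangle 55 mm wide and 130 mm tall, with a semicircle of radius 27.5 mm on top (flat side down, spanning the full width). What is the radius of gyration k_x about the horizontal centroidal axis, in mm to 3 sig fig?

k_x ≈ 44.0 mm

Treat the section as a set of non-overlapping primitives; coordinates are from the bounding-box lower-left.
Rectangular body: 55 × 130, A = 7 150 mm², y = 65 mm, Ī = 10 069 583 mm⁴.
Semicircular cap: semicircle r = 27.5, A = 1187.9 mm², y = 141.67 mm, Ī = 62 772 mm⁴.
Centroid: ȳ = ΣA·y / ΣA = 75.923 mm.
Transfer each piece to the horizontal centroidal axis using Ī + A·d² with d = y − 75.923:
  rectangular body: d = -10.923 mm → contributes +10 922 739 mm⁴
  semicircular cap: d = 65.748 mm → contributes +5 197 870 mm⁴
Total I = 16 120 609 mm⁴.
Radius of gyration: k = √(I/A) = √(16 120 609 / 8337.9) = 43.971 mm.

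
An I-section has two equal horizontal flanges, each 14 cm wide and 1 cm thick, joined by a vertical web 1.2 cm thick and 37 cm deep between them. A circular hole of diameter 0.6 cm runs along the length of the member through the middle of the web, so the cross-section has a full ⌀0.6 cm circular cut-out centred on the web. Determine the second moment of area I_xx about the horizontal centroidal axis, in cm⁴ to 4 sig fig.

Treat the section as a set of non-overlapping primitives; coordinates are from the bounding-box lower-left.
Bottom flange: 14 × 1, A = 14 cm², y = 0.5 cm, Ī = 1.16667 cm⁴.
Web: 1.2 × 37, A = 44.4 cm², y = 19.5 cm, Ī = 5065.3 cm⁴.
Top flange: 14 × 1, A = 14 cm², y = 38.5 cm, Ī = 1.16667 cm⁴.
Hole (subtracted): ⌀0.6, A = 0.282743 cm², y = 19.5 cm, Ī = 0.00636173 cm⁴.
By symmetry the centroid is at mid-height, ȳ = 19.5 cm.
Transfer each piece to the horizontal centroidal axis using Ī + A·d² with d = y − 19.5:
  bottom flange: d = -19 cm → contributes +5055.17 cm⁴
  web: d = 0 cm → contributes +5065.3 cm⁴
  top flange: d = 19 cm → contributes +5055.17 cm⁴
  hole: d = 0 cm → contributes −0.00636173 cm⁴
Total I = 15175.6 cm⁴.

I_xx ≈ 1.518 × 10⁴ cm⁴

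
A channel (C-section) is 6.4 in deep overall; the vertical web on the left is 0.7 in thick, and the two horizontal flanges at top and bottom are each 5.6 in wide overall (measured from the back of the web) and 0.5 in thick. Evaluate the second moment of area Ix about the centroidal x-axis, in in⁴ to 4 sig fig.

Treat the section as a set of non-overlapping primitives; coordinates are from the bounding-box lower-left.
Web: 0.7 × 6.4, A = 4.48 in², y = 3.2 in, Ī = 15.2917 in⁴.
Top flange (beyond web): 4.9 × 0.5, A = 2.45 in², y = 6.15 in, Ī = 0.0510417 in⁴.
Bottom flange (beyond web): 4.9 × 0.5, A = 2.45 in², y = 0.25 in, Ī = 0.0510417 in⁴.
By symmetry the centroid is at mid-height, ȳ = 3.2 in.
Transfer each piece to the centroidal x-axis using Ī + A·d² with d = y − 3.2:
  web: d = 0 in → contributes +15.2917 in⁴
  top flange (beyond web): d = 2.95 in → contributes +21.3722 in⁴
  bottom flange (beyond web): d = -2.95 in → contributes +21.3722 in⁴
Total I = 58.0361 in⁴.

Ix ≈ 58.04 in⁴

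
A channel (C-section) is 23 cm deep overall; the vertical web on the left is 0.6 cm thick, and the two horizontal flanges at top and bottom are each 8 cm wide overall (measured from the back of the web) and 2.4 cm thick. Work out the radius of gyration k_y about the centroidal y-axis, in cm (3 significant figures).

k_y ≈ 2.55 cm

Treat the section as a set of non-overlapping primitives; coordinates are from the bounding-box lower-left.
Web: 0.6 × 23, A = 13.8 cm², x = 0.3 cm, Ī = 0.414 cm⁴.
Top flange (beyond web): 7.4 × 2.4, A = 17.76 cm², x = 4.3 cm, Ī = 81.045 cm⁴.
Bottom flange (beyond web): 7.4 × 2.4, A = 17.76 cm², x = 4.3 cm, Ī = 81.045 cm⁴.
Centroid: x̄ = ΣA·x / ΣA = 3.1808 cm.
Transfer each piece to the centroidal y-axis using Ī + A·d² with d = x − 3.1808:
  web: d = -2.8808 cm → contributes +114.94 cm⁴
  top flange (beyond web): d = 1.1192 cm → contributes +103.29 cm⁴
  bottom flange (beyond web): d = 1.1192 cm → contributes +103.29 cm⁴
Total I = 321.52 cm⁴.
Radius of gyration: k = √(I/A) = √(321.52 / 49.32) = 2.5533 cm.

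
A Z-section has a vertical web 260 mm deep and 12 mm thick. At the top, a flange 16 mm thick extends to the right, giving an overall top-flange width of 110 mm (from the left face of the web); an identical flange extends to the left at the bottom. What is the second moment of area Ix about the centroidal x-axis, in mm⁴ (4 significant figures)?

Ix ≈ 6.432 × 10⁷ mm⁴

Split into non-overlapping primitives; take the origin at the lower-left of the bounding box.
Web: 12 × 260, A = 3 120 mm², y = 130 mm, Ī = 17 576 000 mm⁴.
Top flange (beyond web): 98 × 16, A = 1 568 mm², y = 252 mm, Ī = 33450.7 mm⁴.
Bottom flange (beyond web): 98 × 16, A = 1 568 mm², y = 8 mm, Ī = 33450.7 mm⁴.
Centroid: ȳ = ΣA·y / ΣA = 130 mm.
Transfer each piece to the centroidal x-axis using Ī + A·d² with d = y − 130:
  web: d = 0 mm → contributes +17 576 000 mm⁴
  top flange (beyond web): d = 122 mm → contributes +23 371 563 mm⁴
  bottom flange (beyond web): d = -122 mm → contributes +23 371 563 mm⁴
Total I = 64 319 125 mm⁴.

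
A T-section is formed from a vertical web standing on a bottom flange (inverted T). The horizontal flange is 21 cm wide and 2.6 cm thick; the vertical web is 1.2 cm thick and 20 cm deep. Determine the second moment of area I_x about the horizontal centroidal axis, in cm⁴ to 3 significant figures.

I_x ≈ 2960 cm⁴

Split into non-overlapping primitives; take the origin at the lower-left of the bounding box.
Flange: 21 × 2.6, A = 54.6 cm², y = 1.3 cm, Ī = 30.758 cm⁴.
Web: 1.2 × 20, A = 24 cm², y = 12.6 cm, Ī = 800 cm⁴.
Centroid: ȳ = ΣA·y / ΣA = 4.7504 cm.
Transfer each piece to the horizontal centroidal axis using Ī + A·d² with d = y − 4.7504:
  flange: d = -3.4504 cm → contributes +680.78 cm⁴
  web: d = 7.8496 cm → contributes +2278.8 cm⁴
Total I = 2959.6 cm⁴.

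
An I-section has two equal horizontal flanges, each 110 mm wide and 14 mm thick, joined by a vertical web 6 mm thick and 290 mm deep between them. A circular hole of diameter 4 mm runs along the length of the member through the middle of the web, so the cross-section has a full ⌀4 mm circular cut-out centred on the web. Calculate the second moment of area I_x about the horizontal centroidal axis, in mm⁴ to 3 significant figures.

Break the section into simple shapes (no overlaps), measuring from the bottom-left corner of the bounding box.
Bottom flange: 110 × 14, A = 1 540 mm², y = 7 mm, Ī = 25 153 mm⁴.
Web: 6 × 290, A = 1 740 mm², y = 159 mm, Ī = 12 194 500 mm⁴.
Top flange: 110 × 14, A = 1 540 mm², y = 311 mm, Ī = 25 153 mm⁴.
Hole (subtracted): ⌀4, A = 12.566 mm², y = 159 mm, Ī = 12.566 mm⁴.
By symmetry the centroid is at mid-height, ȳ = 159 mm.
Transfer each piece to the horizontal centroidal axis using Ī + A·d² with d = y − 159:
  bottom flange: d = -152 mm → contributes +35 605 313 mm⁴
  web: d = 0 mm → contributes +12 194 500 mm⁴
  top flange: d = 152 mm → contributes +35 605 313 mm⁴
  hole: d = 0 mm → contributes −12.566 mm⁴
Total I = 83 405 114 mm⁴.

I_x ≈ 8.34 × 10⁷ mm⁴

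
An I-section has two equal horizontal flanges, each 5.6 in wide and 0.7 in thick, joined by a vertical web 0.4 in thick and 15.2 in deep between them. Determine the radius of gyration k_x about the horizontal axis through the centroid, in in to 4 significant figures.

Break the section into simple shapes (no overlaps), measuring from the bottom-left corner of the bounding box.
Bottom flange: 5.6 × 0.7, A = 3.92 in², y = 0.35 in, Ī = 0.160067 in⁴.
Web: 0.4 × 15.2, A = 6.08 in², y = 8.3 in, Ī = 117.06 in⁴.
Top flange: 5.6 × 0.7, A = 3.92 in², y = 16.25 in, Ī = 0.160067 in⁴.
By symmetry the centroid is at mid-height, ȳ = 8.3 in.
Transfer each piece to the horizontal axis through the centroid using Ī + A·d² with d = y − 8.3:
  bottom flange: d = -7.95 in → contributes +247.914 in⁴
  web: d = 0 in → contributes +117.06 in⁴
  top flange: d = 7.95 in → contributes +247.914 in⁴
Total I = 612.888 in⁴.
Radius of gyration: k = √(I/A) = √(612.888 / 13.92) = 6.63546 in.

k_x ≈ 6.635 in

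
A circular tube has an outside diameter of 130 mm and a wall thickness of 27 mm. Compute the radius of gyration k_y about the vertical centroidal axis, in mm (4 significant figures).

k_y ≈ 37.65 mm

Break the section into simple shapes (no overlaps), measuring from the bottom-left corner of the bounding box.
Outer circle: ⌀130, A = 13273.2 mm², x = 65 mm, Ī = 14 019 848 mm⁴.
Bore (subtracted): ⌀76, A = 4536.46 mm², x = 65 mm, Ī = 1 637 662 mm⁴.
By symmetry the centroid is at mid-width, x̄ = 65 mm.
All pieces are centred on the vertical centroidal axis, so I = ΣĪ (holes subtracted) = 12 382 186 mm⁴.
Radius of gyration: k = √(I/A) = √(12 382 186 / 8736.77) = 37.6464 mm.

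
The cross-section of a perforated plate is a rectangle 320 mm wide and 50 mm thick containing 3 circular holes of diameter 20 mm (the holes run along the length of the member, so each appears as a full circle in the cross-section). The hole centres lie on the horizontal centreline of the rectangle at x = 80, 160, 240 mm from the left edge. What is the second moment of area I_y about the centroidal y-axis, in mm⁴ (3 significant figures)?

Break the section into simple shapes (no overlaps), measuring from the bottom-left corner of the bounding box.
Plate: 320 × 50, A = 16 000 mm², x = 160 mm, Ī = 136 533 333 mm⁴.
Hole 1 (subtracted): ⌀20, A = 314.16 mm², x = 80 mm, Ī = 7 854 mm⁴.
Hole 2 (subtracted): ⌀20, A = 314.16 mm², x = 160 mm, Ī = 7 854 mm⁴.
Hole 3 (subtracted): ⌀20, A = 314.16 mm², x = 240 mm, Ī = 7 854 mm⁴.
By symmetry the centroid is at mid-width, x̄ = 160 mm.
Transfer each piece to the centroidal y-axis using Ī + A·d² with d = x − 160:
  plate: d = 0 mm → contributes +136 533 333 mm⁴
  hole 1: d = -80 mm → contributes −2 018 473 mm⁴
  hole 2: d = 0 mm → contributes −7 854 mm⁴
  hole 3: d = 80 mm → contributes −2 018 473 mm⁴
Total I = 132 488 533 mm⁴.

I_y ≈ 1.32 × 10⁸ mm⁴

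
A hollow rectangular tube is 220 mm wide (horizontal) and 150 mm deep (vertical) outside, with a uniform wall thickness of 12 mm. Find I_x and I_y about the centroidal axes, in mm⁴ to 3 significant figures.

I_x ≈ 2.92 × 10⁷ mm⁴, I_y ≈ 5.40 × 10⁷ mm⁴

Split into non-overlapping primitives; take the origin at the lower-left of the bounding box.
Outer rectangle: 220 × 150, A = 33 000 mm², y = 75 mm, Ī = 61 875 000 mm⁴.
Inner void (subtracted): 196 × 126, A = 24 696 mm², y = 75 mm, Ī = 32 672 808 mm⁴.
By symmetry the centroid is at mid-height, ȳ = 75 mm.
All pieces are centred on the centroidal x-axis, so I = ΣĪ (holes subtracted) = 29 202 192 mm⁴.
Repeating about the centroidal y-axis gives I_y = 54 039 872 mm⁴.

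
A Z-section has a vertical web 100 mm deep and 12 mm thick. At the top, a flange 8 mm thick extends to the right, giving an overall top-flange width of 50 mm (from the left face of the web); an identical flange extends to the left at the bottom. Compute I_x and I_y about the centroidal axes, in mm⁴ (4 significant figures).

Treat the section as a set of non-overlapping primitives; coordinates are from the bounding-box lower-left.
Web: 12 × 100, A = 1 200 mm², y = 50 mm, Ī = 1 000 000 mm⁴.
Top flange (beyond web): 38 × 8, A = 304 mm², y = 96 mm, Ī = 1621.33 mm⁴.
Bottom flange (beyond web): 38 × 8, A = 304 mm², y = 4 mm, Ī = 1621.33 mm⁴.
Centroid: ȳ = ΣA·y / ΣA = 50 mm.
Transfer each piece to the centroidal x-axis using Ī + A·d² with d = y − 50:
  web: d = 0 mm → contributes +1 000 000 mm⁴
  top flange (beyond web): d = 46 mm → contributes +644 885 mm⁴
  bottom flange (beyond web): d = -46 mm → contributes +644 885 mm⁴
Total I = 2 289 771 mm⁴.
For the y-axis: x̄ = 44 mm.
Repeating about the centroidal y-axis gives I_y = 467 563 mm⁴.

I_x ≈ 2.290 × 10⁶ mm⁴, I_y ≈ 4.676 × 10⁵ mm⁴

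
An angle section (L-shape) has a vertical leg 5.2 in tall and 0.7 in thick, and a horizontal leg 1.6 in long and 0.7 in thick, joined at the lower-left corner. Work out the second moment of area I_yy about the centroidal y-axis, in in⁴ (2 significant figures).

Decompose the section into non-overlapping parts with the origin at the bottom-left of its bounding rectangle.
Vertical leg: 0.7 × 5.2, A = 3.64 in², x = 0.35 in, Ī = 0.1486 in⁴.
Horizontal leg (remainder): 0.9 × 0.7, A = 0.63 in², x = 1.15 in, Ī = 0.04253 in⁴.
Centroid: x̄ = ΣA·x / ΣA = 0.468 in.
Transfer each piece to the centroidal y-axis using Ī + A·d² with d = x − 0.468:
  vertical leg: d = -0.118 in → contributes +0.1993 in⁴
  horizontal leg (remainder): d = 0.682 in → contributes +0.3355 in⁴
Total I = 0.5349 in⁴.

I_yy ≈ 0.53 in⁴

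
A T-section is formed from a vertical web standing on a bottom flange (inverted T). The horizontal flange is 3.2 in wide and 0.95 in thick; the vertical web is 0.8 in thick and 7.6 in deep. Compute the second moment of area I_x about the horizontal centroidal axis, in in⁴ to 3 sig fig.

I_x ≈ 66.5 in⁴

Decompose the section into non-overlapping parts with the origin at the bottom-left of its bounding rectangle.
Flange: 3.2 × 0.95, A = 3.04 in², y = 0.475 in, Ī = 0.22863 in⁴.
Web: 0.8 × 7.6, A = 6.08 in², y = 4.75 in, Ī = 29.265 in⁴.
Centroid: ȳ = ΣA·y / ΣA = 3.325 in.
Transfer each piece to the horizontal centroidal axis using Ī + A·d² with d = y − 3.325:
  flange: d = -2.85 in → contributes +24.921 in⁴
  web: d = 1.425 in → contributes +41.611 in⁴
Total I = 66.532 in⁴.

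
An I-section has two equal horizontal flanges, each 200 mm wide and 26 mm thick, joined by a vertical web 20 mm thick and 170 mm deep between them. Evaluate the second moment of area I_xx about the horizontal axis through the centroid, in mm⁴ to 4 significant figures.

Decompose the section into non-overlapping parts with the origin at the bottom-left of its bounding rectangle.
Bottom flange: 200 × 26, A = 5 200 mm², y = 13 mm, Ī = 292 933 mm⁴.
Web: 20 × 170, A = 3 400 mm², y = 111 mm, Ī = 8 188 333 mm⁴.
Top flange: 200 × 26, A = 5 200 mm², y = 209 mm, Ī = 292 933 mm⁴.
By symmetry the centroid is at mid-height, ȳ = 111 mm.
Transfer each piece to the horizontal axis through the centroid using Ī + A·d² with d = y − 111:
  bottom flange: d = -98 mm → contributes +50 233 733 mm⁴
  web: d = 0 mm → contributes +8 188 333 mm⁴
  top flange: d = 98 mm → contributes +50 233 733 mm⁴
Total I = 108 655 800 mm⁴.

I_xx ≈ 1.087 × 10⁸ mm⁴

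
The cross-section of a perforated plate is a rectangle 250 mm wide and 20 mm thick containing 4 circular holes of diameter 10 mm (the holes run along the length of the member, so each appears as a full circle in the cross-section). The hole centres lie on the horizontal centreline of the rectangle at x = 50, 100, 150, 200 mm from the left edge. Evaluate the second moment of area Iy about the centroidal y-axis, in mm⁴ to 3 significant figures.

Split into non-overlapping primitives; take the origin at the lower-left of the bounding box.
Plate: 250 × 20, A = 5 000 mm², x = 125 mm, Ī = 26 041 667 mm⁴.
Hole 1 (subtracted): ⌀10, A = 78.54 mm², x = 50 mm, Ī = 490.87 mm⁴.
Hole 2 (subtracted): ⌀10, A = 78.54 mm², x = 100 mm, Ī = 490.87 mm⁴.
Hole 3 (subtracted): ⌀10, A = 78.54 mm², x = 150 mm, Ī = 490.87 mm⁴.
Hole 4 (subtracted): ⌀10, A = 78.54 mm², x = 200 mm, Ī = 490.87 mm⁴.
By symmetry the centroid is at mid-width, x̄ = 125 mm.
Transfer each piece to the centroidal y-axis using Ī + A·d² with d = x − 125:
  plate: d = 0 mm → contributes +26 041 667 mm⁴
  hole 1: d = -75 mm → contributes −442 277 mm⁴
  hole 2: d = -25 mm → contributes −49 578 mm⁴
  hole 3: d = 25 mm → contributes −49 578 mm⁴
  hole 4: d = 75 mm → contributes −442 277 mm⁴
Total I = 25 057 955 mm⁴.

Iy ≈ 2.51 × 10⁷ mm⁴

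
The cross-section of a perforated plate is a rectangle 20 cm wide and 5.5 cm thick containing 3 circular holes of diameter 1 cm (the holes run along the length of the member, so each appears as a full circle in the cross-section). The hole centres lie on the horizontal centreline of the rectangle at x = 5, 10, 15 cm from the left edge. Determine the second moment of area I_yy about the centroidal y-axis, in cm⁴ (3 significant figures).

I_yy ≈ 3630 cm⁴

Decompose the section into non-overlapping parts with the origin at the bottom-left of its bounding rectangle.
Plate: 20 × 5.5, A = 110 cm², x = 10 cm, Ī = 3666.7 cm⁴.
Hole 1 (subtracted): ⌀1, A = 0.7854 cm², x = 5 cm, Ī = 0.049087 cm⁴.
Hole 2 (subtracted): ⌀1, A = 0.7854 cm², x = 10 cm, Ī = 0.049087 cm⁴.
Hole 3 (subtracted): ⌀1, A = 0.7854 cm², x = 15 cm, Ī = 0.049087 cm⁴.
By symmetry the centroid is at mid-width, x̄ = 10 cm.
Transfer each piece to the centroidal y-axis using Ī + A·d² with d = x − 10:
  plate: d = 0 cm → contributes +3666.7 cm⁴
  hole 1: d = -5 cm → contributes −19.684 cm⁴
  hole 2: d = 0 cm → contributes −0.049087 cm⁴
  hole 3: d = 5 cm → contributes −19.684 cm⁴
Total I = 3627.2 cm⁴.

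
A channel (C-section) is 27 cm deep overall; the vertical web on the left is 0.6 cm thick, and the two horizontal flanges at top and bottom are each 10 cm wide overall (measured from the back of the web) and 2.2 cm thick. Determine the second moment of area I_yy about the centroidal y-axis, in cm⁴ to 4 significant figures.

Decompose the section into non-overlapping parts with the origin at the bottom-left of its bounding rectangle.
Web: 0.6 × 27, A = 16.2 cm², x = 0.3 cm, Ī = 0.486 cm⁴.
Top flange (beyond web): 9.4 × 2.2, A = 20.68 cm², x = 5.3 cm, Ī = 152.274 cm⁴.
Bottom flange (beyond web): 9.4 × 2.2, A = 20.68 cm², x = 5.3 cm, Ī = 152.274 cm⁴.
Centroid: x̄ = ΣA·x / ΣA = 3.89277 cm.
Transfer each piece to the centroidal y-axis using Ī + A·d² with d = x − 3.89277:
  web: d = -3.59277 cm → contributes +209.596 cm⁴
  top flange (beyond web): d = 1.40723 cm → contributes +193.226 cm⁴
  bottom flange (beyond web): d = 1.40723 cm → contributes +193.226 cm⁴
Total I = 596.048 cm⁴.

I_yy ≈ 596.0 cm⁴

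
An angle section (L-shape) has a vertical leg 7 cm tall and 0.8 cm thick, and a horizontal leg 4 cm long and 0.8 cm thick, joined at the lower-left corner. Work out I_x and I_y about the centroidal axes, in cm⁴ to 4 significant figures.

Break the section into simple shapes (no overlaps), measuring from the bottom-left corner of the bounding box.
Vertical leg: 0.8 × 7, A = 5.6 cm², y = 3.5 cm, Ī = 22.8667 cm⁴.
Horizontal leg (remainder): 3.2 × 0.8, A = 2.56 cm², y = 0.4 cm, Ī = 0.136533 cm⁴.
Centroid: ȳ = ΣA·y / ΣA = 2.52745 cm.
Transfer each piece to the centroidal x-axis using Ī + A·d² with d = y − 2.52745:
  vertical leg: d = 0.972549 cm → contributes +28.1634 cm⁴
  horizontal leg (remainder): d = -2.12745 cm → contributes +11.7232 cm⁴
Total I = 39.8867 cm⁴.
For the y-axis: x̄ = 1.02745 cm.
Repeating about the centroidal y-axis gives I_y = 9.51065 cm⁴.

I_x ≈ 39.89 cm⁴, I_y ≈ 9.511 cm⁴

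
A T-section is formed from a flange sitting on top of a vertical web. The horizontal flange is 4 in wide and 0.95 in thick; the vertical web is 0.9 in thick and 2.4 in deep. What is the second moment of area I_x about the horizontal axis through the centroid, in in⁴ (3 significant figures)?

I_x ≈ 5.19 in⁴

Treat the section as a set of non-overlapping primitives; coordinates are from the bounding-box lower-left.
Flange: 4 × 0.95, A = 3.8 in², y = 2.875 in, Ī = 0.28579 in⁴.
Web: 0.9 × 2.4, A = 2.16 in², y = 1.2 in, Ī = 1.0368 in⁴.
Centroid: ȳ = ΣA·y / ΣA = 2.268 in.
Transfer each piece to the horizontal axis through the centroid using Ī + A·d² with d = y − 2.268:
  flange: d = 0.60705 in → contributes +1.6861 in⁴
  web: d = -1.068 in → contributes +3.5003 in⁴
Total I = 5.1864 in⁴.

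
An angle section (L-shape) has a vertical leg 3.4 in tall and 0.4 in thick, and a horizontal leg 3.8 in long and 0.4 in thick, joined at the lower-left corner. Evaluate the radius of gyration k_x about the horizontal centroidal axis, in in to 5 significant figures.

Split into non-overlapping primitives; take the origin at the lower-left of the bounding box.
Vertical leg: 0.4 × 3.4, A = 1.36 in², y = 1.7 in, Ī = 1.310133 in⁴.
Horizontal leg (remainder): 3.4 × 0.4, A = 1.36 in², y = 0.2 in, Ī = 0.01813333 in⁴.
Centroid: ȳ = ΣA·y / ΣA = 0.95 in.
Transfer each piece to the horizontal centroidal axis using Ī + A·d² with d = y − 0.95:
  vertical leg: d = 0.75 in → contributes +2.075133 in⁴
  horizontal leg (remainder): d = -0.75 in → contributes +0.7831333 in⁴
Total I = 2.858267 in⁴.
Radius of gyration: k = √(I/A) = √(2.858267 / 2.72) = 1.025102 in.

k_x ≈ 1.0251 in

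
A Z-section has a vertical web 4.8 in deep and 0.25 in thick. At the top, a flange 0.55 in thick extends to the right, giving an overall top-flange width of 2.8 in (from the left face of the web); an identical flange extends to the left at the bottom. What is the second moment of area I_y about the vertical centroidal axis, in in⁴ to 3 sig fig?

Split into non-overlapping primitives; take the origin at the lower-left of the bounding box.
Web: 0.25 × 4.8, A = 1.2 in², x = 2.675 in, Ī = 0.00625 in⁴.
Top flange (beyond web): 2.55 × 0.55, A = 1.4025 in², x = 4.075 in, Ī = 0.75998 in⁴.
Bottom flange (beyond web): 2.55 × 0.55, A = 1.4025 in², x = 1.275 in, Ī = 0.75998 in⁴.
Centroid: x̄ = ΣA·x / ΣA = 2.675 in.
Transfer each piece to the vertical centroidal axis using Ī + A·d² with d = x − 2.675:
  web: d = 0 in → contributes +0.00625 in⁴
  top flange (beyond web): d = 1.4 in → contributes +3.5089 in⁴
  bottom flange (beyond web): d = -1.4 in → contributes +3.5089 in⁴
Total I = 7.024 in⁴.

I_y ≈ 7.02 in⁴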